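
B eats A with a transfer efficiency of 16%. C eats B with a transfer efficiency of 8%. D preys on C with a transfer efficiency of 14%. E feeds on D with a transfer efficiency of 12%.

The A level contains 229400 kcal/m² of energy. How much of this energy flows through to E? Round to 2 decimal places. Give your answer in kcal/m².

49.33 kcal/m²

B: 229400 × 0.16 = 36704 kcal/m²
C: 36704 × 0.08 = 2936.32 kcal/m²
D: 2936.32 × 0.14 = 411.0848 kcal/m²
E: 411.0848 × 0.12 = 49.330176 kcal/m²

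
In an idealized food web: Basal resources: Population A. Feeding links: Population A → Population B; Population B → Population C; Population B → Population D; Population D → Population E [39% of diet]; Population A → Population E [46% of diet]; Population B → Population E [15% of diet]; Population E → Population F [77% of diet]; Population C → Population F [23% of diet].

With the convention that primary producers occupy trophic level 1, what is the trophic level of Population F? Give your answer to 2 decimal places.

Population B: 1 + 1 = 2
Population C: 1 + 2 = 3
Population D: 1 + 2 = 3
Population E: 1 + (0.39×3 + 0.46×1 + 0.15×2) = 2.93
Population F: 1 + (0.77×2.93 + 0.23×3) = 3.9461

3.95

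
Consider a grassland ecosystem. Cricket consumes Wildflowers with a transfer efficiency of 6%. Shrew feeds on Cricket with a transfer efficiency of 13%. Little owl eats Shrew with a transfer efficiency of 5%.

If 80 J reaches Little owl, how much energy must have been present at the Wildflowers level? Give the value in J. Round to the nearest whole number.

Cumulative transfer efficiency: 0.06 × 0.13 × 0.05 = 0.00039
Wildflowers energy = 80 / 0.00039 = 205128 J

205128 J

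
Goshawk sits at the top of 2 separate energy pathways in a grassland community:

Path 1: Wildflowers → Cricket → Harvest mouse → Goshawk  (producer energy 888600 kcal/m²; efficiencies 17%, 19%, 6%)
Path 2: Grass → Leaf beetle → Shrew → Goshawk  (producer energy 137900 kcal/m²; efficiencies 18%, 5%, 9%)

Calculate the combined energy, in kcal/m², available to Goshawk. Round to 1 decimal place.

1833.8 kcal/m²

Path 1: 888600 × 0.17 × 0.19 × 0.06 = 1722.1068 kcal/m²
Path 2: 137900 × 0.18 × 0.05 × 0.09 = 111.699 kcal/m²
Total at Goshawk: 1722.1068 + 111.699 = 1833.8058 kcal/m²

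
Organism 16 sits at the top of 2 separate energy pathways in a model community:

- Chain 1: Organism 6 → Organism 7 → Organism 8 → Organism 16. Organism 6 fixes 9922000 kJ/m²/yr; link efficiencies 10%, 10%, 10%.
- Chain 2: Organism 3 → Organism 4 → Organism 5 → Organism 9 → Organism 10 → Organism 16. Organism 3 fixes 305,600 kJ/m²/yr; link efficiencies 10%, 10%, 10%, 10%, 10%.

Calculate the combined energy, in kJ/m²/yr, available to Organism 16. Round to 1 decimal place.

9925.1 kJ/m²/yr

Chain 1: 9922000 × 0.1 × 0.1 × 0.1 = 9922 kJ/m²/yr
Chain 2: 305600 × 0.1 × 0.1 × 0.1 × 0.1 × 0.1 = 3.056 kJ/m²/yr
Total at Organism 16: 9922 + 3.056 = 9925.056 kJ/m²/yr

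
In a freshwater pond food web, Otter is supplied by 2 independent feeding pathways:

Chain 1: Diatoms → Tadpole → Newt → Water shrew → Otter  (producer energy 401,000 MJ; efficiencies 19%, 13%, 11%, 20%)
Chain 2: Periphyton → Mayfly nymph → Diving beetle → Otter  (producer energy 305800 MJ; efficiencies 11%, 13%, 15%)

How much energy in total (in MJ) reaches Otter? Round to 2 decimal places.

Chain 1: 401000 × 0.19 × 0.13 × 0.11 × 0.2 = 217.9034 MJ
Chain 2: 305800 × 0.11 × 0.13 × 0.15 = 655.941 MJ
Total at Otter: 217.9034 + 655.941 = 873.8444 MJ

873.84 MJ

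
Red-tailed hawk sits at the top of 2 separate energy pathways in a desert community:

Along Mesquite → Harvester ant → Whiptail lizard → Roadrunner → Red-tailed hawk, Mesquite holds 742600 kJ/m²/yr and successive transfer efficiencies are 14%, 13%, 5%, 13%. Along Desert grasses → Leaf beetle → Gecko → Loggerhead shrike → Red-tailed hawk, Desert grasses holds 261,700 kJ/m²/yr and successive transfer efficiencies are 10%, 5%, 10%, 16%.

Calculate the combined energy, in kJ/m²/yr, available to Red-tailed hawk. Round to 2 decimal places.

Via Mesquite: 742600 × 0.14 × 0.13 × 0.05 × 0.13 = 87.84958 kJ/m²/yr
Via Desert grasses: 261700 × 0.1 × 0.05 × 0.1 × 0.16 = 20.936 kJ/m²/yr
Total at Red-tailed hawk: 87.84958 + 20.936 = 108.78558 kJ/m²/yr

108.79 kJ/m²/yr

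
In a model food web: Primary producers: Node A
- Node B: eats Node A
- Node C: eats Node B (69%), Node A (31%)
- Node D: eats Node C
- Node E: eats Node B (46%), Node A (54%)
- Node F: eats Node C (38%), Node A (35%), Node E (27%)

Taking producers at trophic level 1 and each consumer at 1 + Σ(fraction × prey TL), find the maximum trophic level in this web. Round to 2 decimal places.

3.69

Node B: 1 + 1 = 2
Node C: 1 + (0.69×2 + 0.31×1) = 2.69
Node D: 1 + 2.69 = 3.69
Node E: 1 + (0.46×2 + 0.54×1) = 2.46
Node F: 1 + (0.38×2.69 + 0.35×1 + 0.27×2.46) = 3.0364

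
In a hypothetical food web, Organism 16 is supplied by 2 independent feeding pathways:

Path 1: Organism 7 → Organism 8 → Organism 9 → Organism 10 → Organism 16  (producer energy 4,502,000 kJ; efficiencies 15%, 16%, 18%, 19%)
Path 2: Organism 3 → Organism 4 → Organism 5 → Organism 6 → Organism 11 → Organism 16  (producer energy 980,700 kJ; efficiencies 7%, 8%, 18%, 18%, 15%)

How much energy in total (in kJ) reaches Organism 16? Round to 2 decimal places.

Path 1: 4502000 × 0.15 × 0.16 × 0.18 × 0.19 = 3695.2416 kJ
Path 2: 980700 × 0.07 × 0.08 × 0.18 × 0.18 × 0.15 = 26.6907312 kJ
Total at Organism 16: 3695.2416 + 26.6907312 = 3721.9323312 kJ

3721.93 kJ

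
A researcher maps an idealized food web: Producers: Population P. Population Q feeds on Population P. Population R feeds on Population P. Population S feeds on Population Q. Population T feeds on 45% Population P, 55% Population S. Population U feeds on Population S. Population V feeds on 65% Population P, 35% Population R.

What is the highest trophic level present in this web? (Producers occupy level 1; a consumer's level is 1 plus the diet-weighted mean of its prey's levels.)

Population Q: 1 + 1 = 2
Population R: 1 + 1 = 2
Population S: 1 + 2 = 3
Population T: 1 + (0.45×1 + 0.55×3) = 3.1
Population U: 1 + 3 = 4
Population V: 1 + (0.65×1 + 0.35×2) = 2.35

4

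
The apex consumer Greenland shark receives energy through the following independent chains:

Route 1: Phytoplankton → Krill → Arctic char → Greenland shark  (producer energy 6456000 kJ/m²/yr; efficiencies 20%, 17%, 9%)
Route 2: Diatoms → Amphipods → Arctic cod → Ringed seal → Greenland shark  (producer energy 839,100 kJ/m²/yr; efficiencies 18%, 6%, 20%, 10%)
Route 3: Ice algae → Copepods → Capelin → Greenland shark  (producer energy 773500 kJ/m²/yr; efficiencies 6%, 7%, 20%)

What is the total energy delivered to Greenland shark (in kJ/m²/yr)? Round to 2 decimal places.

20586.35 kJ/m²/yr

Route 1: 6456000 × 0.2 × 0.17 × 0.09 = 19755.36 kJ/m²/yr
Route 2: 839100 × 0.18 × 0.06 × 0.2 × 0.1 = 181.2456 kJ/m²/yr
Route 3: 773500 × 0.06 × 0.07 × 0.2 = 649.74 kJ/m²/yr
Total at Greenland shark: 19755.36 + 181.2456 + 649.74 = 20586.3456 kJ/m²/yr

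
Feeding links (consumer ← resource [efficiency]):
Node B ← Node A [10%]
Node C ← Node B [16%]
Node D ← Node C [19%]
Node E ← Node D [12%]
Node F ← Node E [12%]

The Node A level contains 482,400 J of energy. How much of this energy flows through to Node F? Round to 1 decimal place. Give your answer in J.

Node B: 482400 × 0.1 = 48240 J
Node C: 48240 × 0.16 = 7718.4 J
Node D: 7718.4 × 0.19 = 1466.496 J
Node E: 1466.496 × 0.12 = 175.97952 J
Node F: 175.97952 × 0.12 = 21.1175424 J

21.1 J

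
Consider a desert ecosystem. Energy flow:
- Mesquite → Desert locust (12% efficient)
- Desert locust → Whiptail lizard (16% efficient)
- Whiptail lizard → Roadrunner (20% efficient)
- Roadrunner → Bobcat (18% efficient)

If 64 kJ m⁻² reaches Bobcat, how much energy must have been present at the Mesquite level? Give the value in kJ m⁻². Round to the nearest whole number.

92593 kJ m⁻²

Cumulative transfer efficiency: 0.12 × 0.16 × 0.2 × 0.18 = 0.0006912
Mesquite energy = 64 / 0.0006912 = 92593 kJ m⁻²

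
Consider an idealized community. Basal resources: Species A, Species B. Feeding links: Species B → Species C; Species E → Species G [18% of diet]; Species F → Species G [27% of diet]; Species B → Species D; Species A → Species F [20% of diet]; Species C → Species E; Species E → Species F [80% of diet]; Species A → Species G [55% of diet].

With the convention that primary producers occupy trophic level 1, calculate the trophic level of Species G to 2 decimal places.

Species C: 1 + 1 = 2
Species D: 1 + 1 = 2
Species E: 1 + 2 = 3
Species F: 1 + (0.8×3 + 0.2×1) = 3.6
Species G: 1 + (0.55×1 + 0.27×3.6 + 0.18×3) = 3.062

3.06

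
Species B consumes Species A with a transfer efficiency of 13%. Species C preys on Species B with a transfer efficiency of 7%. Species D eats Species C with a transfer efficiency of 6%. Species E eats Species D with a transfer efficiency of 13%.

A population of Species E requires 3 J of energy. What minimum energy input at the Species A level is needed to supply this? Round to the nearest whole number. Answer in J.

42265 J

Cumulative transfer efficiency: 0.13 × 0.07 × 0.06 × 0.13 = 0.00007098
Species A energy = 3 / 0.00007098 = 42265 J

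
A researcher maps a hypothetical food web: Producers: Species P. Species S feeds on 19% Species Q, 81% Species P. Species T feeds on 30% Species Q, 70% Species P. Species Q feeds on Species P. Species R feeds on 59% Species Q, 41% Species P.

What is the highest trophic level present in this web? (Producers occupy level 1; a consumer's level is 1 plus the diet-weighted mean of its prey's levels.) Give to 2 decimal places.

2.59

Species Q: 1 + 1 = 2
Species R: 1 + (0.59×2 + 0.41×1) = 2.59
Species S: 1 + (0.19×2 + 0.81×1) = 2.19
Species T: 1 + (0.3×2 + 0.7×1) = 2.3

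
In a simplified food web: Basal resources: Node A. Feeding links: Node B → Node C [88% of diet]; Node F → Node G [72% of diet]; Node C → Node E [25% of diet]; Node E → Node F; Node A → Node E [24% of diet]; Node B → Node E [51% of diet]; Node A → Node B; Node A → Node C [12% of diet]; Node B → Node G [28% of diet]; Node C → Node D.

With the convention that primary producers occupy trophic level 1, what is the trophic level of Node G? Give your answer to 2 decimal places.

4.43

Node B: 1 + 1 = 2
Node C: 1 + (0.12×1 + 0.88×2) = 2.88
Node D: 1 + 2.88 = 3.88
Node E: 1 + (0.24×1 + 0.51×2 + 0.25×2.88) = 2.98
Node F: 1 + 2.98 = 3.98
Node G: 1 + (0.72×3.98 + 0.28×2) = 4.4256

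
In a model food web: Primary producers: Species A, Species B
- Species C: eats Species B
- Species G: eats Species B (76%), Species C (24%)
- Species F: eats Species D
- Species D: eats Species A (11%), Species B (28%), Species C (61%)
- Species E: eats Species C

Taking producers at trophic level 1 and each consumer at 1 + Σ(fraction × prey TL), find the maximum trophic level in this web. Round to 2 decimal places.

3.61

Species C: 1 + 1 = 2
Species D: 1 + (0.11×1 + 0.28×1 + 0.61×2) = 2.61
Species E: 1 + 2 = 3
Species F: 1 + 2.61 = 3.61
Species G: 1 + (0.76×1 + 0.24×2) = 2.24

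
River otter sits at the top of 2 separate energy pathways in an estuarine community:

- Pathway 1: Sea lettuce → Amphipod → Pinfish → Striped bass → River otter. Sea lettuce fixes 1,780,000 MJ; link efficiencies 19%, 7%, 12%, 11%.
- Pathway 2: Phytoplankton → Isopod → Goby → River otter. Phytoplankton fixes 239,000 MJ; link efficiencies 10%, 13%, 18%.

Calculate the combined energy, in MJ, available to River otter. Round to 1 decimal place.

Pathway 1: 1780000 × 0.19 × 0.07 × 0.12 × 0.11 = 312.4968 MJ
Pathway 2: 239000 × 0.1 × 0.13 × 0.18 = 559.26 MJ
Total at River otter: 312.4968 + 559.26 = 871.7568 MJ

871.8 MJ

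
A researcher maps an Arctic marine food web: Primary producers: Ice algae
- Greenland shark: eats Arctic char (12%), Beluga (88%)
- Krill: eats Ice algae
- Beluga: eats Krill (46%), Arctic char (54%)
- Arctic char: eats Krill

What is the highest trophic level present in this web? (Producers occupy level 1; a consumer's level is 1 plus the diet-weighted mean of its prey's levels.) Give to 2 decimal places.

Krill: 1 + 1 = 2
Arctic char: 1 + 2 = 3
Beluga: 1 + (0.46×2 + 0.54×3) = 3.54
Greenland shark: 1 + (0.12×3 + 0.88×3.54) = 4.4752

4.48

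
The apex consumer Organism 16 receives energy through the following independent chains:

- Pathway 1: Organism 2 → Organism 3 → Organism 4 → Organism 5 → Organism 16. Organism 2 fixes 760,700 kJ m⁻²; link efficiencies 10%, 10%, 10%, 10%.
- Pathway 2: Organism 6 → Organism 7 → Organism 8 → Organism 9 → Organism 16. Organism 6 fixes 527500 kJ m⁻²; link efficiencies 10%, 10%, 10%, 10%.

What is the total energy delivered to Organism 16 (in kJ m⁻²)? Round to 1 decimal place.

128.8 kJ m⁻²

Pathway 1: 760700 × 0.1 × 0.1 × 0.1 × 0.1 = 76.07 kJ m⁻²
Pathway 2: 527500 × 0.1 × 0.1 × 0.1 × 0.1 = 52.75 kJ m⁻²
Total at Organism 16: 76.07 + 52.75 = 128.82 kJ m⁻²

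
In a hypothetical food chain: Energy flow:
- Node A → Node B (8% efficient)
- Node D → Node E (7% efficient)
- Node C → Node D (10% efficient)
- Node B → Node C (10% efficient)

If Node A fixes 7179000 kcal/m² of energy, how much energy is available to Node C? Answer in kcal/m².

57432 kcal/m²

Node B: 7179000 × 0.08 = 574320 kcal/m²
Node C: 574320 × 0.1 = 57432 kcal/m²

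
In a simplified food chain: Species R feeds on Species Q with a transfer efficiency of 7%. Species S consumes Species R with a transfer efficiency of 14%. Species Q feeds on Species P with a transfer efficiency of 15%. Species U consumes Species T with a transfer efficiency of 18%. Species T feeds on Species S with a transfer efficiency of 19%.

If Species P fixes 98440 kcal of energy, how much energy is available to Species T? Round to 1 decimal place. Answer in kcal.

Species Q: 98440 × 0.15 = 14766 kcal
Species R: 14766 × 0.07 = 1033.62 kcal
Species S: 1033.62 × 0.14 = 144.7068 kcal
Species T: 144.7068 × 0.19 = 27.494292 kcal

27.5 kcal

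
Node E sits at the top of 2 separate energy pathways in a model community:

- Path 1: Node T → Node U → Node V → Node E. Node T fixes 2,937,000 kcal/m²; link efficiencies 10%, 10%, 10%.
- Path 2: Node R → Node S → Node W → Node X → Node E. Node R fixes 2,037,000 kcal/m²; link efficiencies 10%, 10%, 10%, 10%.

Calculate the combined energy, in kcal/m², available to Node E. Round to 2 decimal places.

3140.70 kcal/m²

Path 1: 2937000 × 0.1 × 0.1 × 0.1 = 2937 kcal/m²
Path 2: 2037000 × 0.1 × 0.1 × 0.1 × 0.1 = 203.7 kcal/m²
Total at Node E: 2937 + 203.7 = 3140.7 kcal/m²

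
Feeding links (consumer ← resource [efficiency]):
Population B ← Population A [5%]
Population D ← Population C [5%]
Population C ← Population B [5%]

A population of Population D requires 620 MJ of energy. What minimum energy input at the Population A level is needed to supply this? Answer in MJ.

4960000 MJ

Cumulative transfer efficiency: 0.05 × 0.05 × 0.05 = 0.000125
Population A energy = 620 / 0.000125 = 4960000 MJ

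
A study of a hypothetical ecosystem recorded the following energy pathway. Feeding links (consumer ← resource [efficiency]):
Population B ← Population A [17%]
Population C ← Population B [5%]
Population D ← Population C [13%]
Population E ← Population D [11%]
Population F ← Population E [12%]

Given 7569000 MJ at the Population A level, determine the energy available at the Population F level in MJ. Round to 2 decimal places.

110.40 MJ

Population B: 7569000 × 0.17 = 1286730 MJ
Population C: 1286730 × 0.05 = 64336.5 MJ
Population D: 64336.5 × 0.13 = 8363.745 MJ
Population E: 8363.745 × 0.11 = 920.01195 MJ
Population F: 920.01195 × 0.12 = 110.401434 MJ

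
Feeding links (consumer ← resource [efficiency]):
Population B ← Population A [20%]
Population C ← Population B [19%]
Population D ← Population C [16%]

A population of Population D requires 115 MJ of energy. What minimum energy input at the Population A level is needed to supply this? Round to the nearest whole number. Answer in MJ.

18914 MJ

Cumulative transfer efficiency: 0.2 × 0.19 × 0.16 = 0.00608
Population A energy = 115 / 0.00608 = 18914 MJ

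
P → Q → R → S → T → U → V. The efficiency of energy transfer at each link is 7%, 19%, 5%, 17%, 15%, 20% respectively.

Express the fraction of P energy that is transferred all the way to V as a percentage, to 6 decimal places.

Product of link efficiencies: 0.07 × 0.19 × 0.05 × 0.17 × 0.15 × 0.2 = 0.0000033915
As a percentage: 0.0000033915 × 100 = 0.000339%

0.000339%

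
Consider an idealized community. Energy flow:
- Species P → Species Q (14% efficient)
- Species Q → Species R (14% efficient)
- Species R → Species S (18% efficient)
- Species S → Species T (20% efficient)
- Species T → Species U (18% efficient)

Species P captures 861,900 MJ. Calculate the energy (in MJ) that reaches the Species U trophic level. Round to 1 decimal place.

109.5 MJ

Species Q: 861900 × 0.14 = 120666 MJ
Species R: 120666 × 0.14 = 16893.24 MJ
Species S: 16893.24 × 0.18 = 3040.7832 MJ
Species T: 3040.7832 × 0.2 = 608.15664 MJ
Species U: 608.15664 × 0.18 = 109.4681952 MJ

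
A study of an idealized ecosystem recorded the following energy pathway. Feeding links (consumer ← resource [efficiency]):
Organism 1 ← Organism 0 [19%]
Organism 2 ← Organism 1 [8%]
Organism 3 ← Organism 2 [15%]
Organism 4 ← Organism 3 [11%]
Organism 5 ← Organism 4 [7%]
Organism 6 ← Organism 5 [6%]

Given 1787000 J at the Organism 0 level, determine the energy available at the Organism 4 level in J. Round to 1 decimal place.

Organism 1: 1787000 × 0.19 = 339530 J
Organism 2: 339530 × 0.08 = 27162.4 J
Organism 3: 27162.4 × 0.15 = 4074.36 J
Organism 4: 4074.36 × 0.11 = 448.1796 J

448.2 J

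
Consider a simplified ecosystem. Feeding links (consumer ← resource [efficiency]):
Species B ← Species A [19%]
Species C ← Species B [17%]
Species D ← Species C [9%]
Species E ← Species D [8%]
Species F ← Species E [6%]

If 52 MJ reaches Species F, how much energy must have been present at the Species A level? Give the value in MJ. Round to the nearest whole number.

3726637 MJ

Cumulative transfer efficiency: 0.19 × 0.17 × 0.09 × 0.08 × 0.06 = 0.0000139536
Species A energy = 52 / 0.0000139536 = 3726637 MJ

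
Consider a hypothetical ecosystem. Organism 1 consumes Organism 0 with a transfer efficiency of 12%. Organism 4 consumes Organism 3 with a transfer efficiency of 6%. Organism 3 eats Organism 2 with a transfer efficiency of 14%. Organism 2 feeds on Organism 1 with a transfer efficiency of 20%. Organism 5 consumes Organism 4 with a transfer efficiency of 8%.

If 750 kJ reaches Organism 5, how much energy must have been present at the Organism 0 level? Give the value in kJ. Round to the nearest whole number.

Cumulative transfer efficiency: 0.12 × 0.2 × 0.14 × 0.06 × 0.08 = 0.000016128
Organism 0 energy = 750 / 0.000016128 = 46502976 kJ

46502976 kJ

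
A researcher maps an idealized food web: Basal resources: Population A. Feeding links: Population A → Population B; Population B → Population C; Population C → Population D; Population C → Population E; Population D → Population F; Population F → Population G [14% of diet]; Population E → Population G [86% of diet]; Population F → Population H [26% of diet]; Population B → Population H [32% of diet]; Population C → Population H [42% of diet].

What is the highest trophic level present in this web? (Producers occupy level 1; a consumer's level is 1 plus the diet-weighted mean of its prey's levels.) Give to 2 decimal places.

5.14

Population B: 1 + 1 = 2
Population C: 1 + 2 = 3
Population D: 1 + 3 = 4
Population E: 1 + 3 = 4
Population F: 1 + 4 = 5
Population G: 1 + (0.14×5 + 0.86×4) = 5.14
Population H: 1 + (0.26×5 + 0.32×2 + 0.42×3) = 4.2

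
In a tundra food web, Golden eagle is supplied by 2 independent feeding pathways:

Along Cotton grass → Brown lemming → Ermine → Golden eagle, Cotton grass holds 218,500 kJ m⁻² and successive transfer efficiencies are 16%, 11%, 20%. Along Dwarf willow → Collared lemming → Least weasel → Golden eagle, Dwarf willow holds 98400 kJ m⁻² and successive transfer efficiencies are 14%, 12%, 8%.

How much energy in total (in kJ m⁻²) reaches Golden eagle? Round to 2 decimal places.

Via Cotton grass: 218500 × 0.16 × 0.11 × 0.2 = 769.12 kJ m⁻²
Via Dwarf willow: 98400 × 0.14 × 0.12 × 0.08 = 132.2496 kJ m⁻²
Total at Golden eagle: 769.12 + 132.2496 = 901.3696 kJ m⁻²

901.37 kJ m⁻²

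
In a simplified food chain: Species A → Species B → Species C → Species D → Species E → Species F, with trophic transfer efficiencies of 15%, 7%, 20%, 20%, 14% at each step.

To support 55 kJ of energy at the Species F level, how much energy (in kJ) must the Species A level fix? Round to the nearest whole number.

935374 kJ

Cumulative transfer efficiency: 0.15 × 0.07 × 0.2 × 0.2 × 0.14 = 0.0000588
Species A energy = 55 / 0.0000588 = 935374 kJ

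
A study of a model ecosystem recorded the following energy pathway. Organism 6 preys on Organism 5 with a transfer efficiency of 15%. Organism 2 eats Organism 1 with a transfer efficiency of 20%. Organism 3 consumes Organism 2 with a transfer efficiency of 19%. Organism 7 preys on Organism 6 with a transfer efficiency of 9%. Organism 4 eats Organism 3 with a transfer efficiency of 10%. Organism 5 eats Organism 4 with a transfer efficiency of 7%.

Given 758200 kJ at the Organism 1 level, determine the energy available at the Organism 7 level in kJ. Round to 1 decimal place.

2.7 kJ

Organism 2: 758200 × 0.2 = 151640 kJ
Organism 3: 151640 × 0.19 = 28811.6 kJ
Organism 4: 28811.6 × 0.1 = 2881.16 kJ
Organism 5: 2881.16 × 0.07 = 201.6812 kJ
Organism 6: 201.6812 × 0.15 = 30.25218 kJ
Organism 7: 30.25218 × 0.09 = 2.7226962 kJ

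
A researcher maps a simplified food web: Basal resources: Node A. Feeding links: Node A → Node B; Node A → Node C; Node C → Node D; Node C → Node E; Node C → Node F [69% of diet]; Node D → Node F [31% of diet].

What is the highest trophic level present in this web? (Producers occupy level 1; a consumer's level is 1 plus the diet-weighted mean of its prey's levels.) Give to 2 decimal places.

Node B: 1 + 1 = 2
Node C: 1 + 1 = 2
Node D: 1 + 2 = 3
Node E: 1 + 2 = 3
Node F: 1 + (0.69×2 + 0.31×3) = 3.31

3.31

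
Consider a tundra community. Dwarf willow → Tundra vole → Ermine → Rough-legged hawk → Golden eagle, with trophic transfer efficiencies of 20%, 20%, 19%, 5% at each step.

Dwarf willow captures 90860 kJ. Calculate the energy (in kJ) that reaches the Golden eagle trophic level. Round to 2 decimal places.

34.53 kJ

Tundra vole: 90860 × 0.2 = 18172 kJ
Ermine: 18172 × 0.2 = 3634.4 kJ
Rough-legged hawk: 3634.4 × 0.19 = 690.536 kJ
Golden eagle: 690.536 × 0.05 = 34.5268 kJ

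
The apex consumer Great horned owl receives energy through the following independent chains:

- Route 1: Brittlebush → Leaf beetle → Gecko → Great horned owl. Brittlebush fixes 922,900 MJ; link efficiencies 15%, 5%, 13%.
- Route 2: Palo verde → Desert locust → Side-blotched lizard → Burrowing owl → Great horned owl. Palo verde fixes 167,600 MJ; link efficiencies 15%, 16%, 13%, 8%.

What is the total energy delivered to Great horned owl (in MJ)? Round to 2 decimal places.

941.66 MJ

Route 1: 922900 × 0.15 × 0.05 × 0.13 = 899.8275 MJ
Route 2: 167600 × 0.15 × 0.16 × 0.13 × 0.08 = 41.83296 MJ
Total at Great horned owl: 899.8275 + 41.83296 = 941.66046 MJ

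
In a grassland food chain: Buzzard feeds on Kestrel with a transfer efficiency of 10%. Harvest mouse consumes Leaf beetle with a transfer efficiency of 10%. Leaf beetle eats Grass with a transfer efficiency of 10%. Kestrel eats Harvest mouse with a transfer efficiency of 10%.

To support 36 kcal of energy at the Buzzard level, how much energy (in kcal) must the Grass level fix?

Cumulative transfer efficiency: 0.1 × 0.1 × 0.1 × 0.1 = 0.0001
Grass energy = 36 / 0.0001 = 360000 kcal

360000 kcal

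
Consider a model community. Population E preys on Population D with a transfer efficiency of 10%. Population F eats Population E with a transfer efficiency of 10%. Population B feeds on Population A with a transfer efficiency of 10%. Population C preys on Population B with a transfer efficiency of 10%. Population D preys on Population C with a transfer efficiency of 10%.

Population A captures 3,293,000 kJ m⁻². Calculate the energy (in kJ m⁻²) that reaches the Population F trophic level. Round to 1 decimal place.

32.9 kJ m⁻²

Population B: 3293000 × 0.1 = 329300 kJ m⁻²
Population C: 329300 × 0.1 = 32930 kJ m⁻²
Population D: 32930 × 0.1 = 3293 kJ m⁻²
Population E: 3293 × 0.1 = 329.3 kJ m⁻²
Population F: 329.3 × 0.1 = 32.93 kJ m⁻²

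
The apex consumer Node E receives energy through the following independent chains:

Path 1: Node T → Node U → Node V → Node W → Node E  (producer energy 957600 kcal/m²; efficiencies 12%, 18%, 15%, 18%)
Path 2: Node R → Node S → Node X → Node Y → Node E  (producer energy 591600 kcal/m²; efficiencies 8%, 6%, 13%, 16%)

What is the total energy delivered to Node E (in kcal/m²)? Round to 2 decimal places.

617.54 kcal/m²

Path 1: 957600 × 0.12 × 0.18 × 0.15 × 0.18 = 558.47232 kcal/m²
Path 2: 591600 × 0.08 × 0.06 × 0.13 × 0.16 = 59.065344 kcal/m²
Total at Node E: 558.47232 + 59.065344 = 617.537664 kcal/m²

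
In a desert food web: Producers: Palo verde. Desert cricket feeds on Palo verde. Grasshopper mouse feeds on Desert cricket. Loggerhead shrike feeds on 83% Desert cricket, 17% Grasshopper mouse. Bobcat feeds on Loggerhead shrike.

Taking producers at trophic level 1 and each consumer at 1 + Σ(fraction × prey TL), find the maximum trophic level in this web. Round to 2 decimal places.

Desert cricket: 1 + 1 = 2
Grasshopper mouse: 1 + 2 = 3
Loggerhead shrike: 1 + (0.83×2 + 0.17×3) = 3.17
Bobcat: 1 + 3.17 = 4.17

4.17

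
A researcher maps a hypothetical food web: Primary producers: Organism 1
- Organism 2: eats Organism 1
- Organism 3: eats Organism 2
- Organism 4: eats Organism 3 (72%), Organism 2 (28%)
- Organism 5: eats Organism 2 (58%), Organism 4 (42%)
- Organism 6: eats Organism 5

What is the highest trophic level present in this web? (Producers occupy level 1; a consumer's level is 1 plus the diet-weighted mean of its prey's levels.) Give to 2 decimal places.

4.72

Organism 2: 1 + 1 = 2
Organism 3: 1 + 2 = 3
Organism 4: 1 + (0.72×3 + 0.28×2) = 3.72
Organism 5: 1 + (0.58×2 + 0.42×3.72) = 3.7224
Organism 6: 1 + 3.7224 = 4.7224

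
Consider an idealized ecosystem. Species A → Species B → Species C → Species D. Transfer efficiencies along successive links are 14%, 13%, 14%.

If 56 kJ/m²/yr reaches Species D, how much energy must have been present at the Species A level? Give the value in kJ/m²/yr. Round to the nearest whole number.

Cumulative transfer efficiency: 0.14 × 0.13 × 0.14 = 0.002548
Species A energy = 56 / 0.002548 = 21978 kJ/m²/yr

21978 kJ/m²/yr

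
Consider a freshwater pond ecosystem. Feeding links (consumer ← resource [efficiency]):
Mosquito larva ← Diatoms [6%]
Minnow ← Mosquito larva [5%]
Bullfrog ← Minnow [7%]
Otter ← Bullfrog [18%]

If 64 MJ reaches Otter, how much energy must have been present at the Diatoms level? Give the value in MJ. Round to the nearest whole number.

1693122 MJ

Cumulative transfer efficiency: 0.06 × 0.05 × 0.07 × 0.18 = 0.0000378
Diatoms energy = 64 / 0.0000378 = 1693122 MJ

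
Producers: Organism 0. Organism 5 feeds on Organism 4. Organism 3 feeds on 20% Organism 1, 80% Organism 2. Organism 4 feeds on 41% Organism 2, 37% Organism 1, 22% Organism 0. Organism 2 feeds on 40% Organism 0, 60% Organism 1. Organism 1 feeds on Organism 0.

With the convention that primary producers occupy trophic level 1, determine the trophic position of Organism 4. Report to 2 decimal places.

Organism 1: 1 + 1 = 2
Organism 2: 1 + (0.4×1 + 0.6×2) = 2.6
Organism 3: 1 + (0.2×2 + 0.8×2.6) = 3.48
Organism 4: 1 + (0.41×2.6 + 0.37×2 + 0.22×1) = 3.026
Organism 5: 1 + 3.026 = 4.026

3.03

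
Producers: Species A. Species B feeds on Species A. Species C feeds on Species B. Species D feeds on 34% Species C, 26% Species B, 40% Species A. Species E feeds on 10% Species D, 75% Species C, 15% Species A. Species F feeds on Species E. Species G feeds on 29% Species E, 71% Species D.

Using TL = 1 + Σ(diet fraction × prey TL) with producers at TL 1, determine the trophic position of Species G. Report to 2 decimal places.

4.16

Species B: 1 + 1 = 2
Species C: 1 + 2 = 3
Species D: 1 + (0.34×3 + 0.26×2 + 0.4×1) = 2.94
Species E: 1 + (0.1×2.94 + 0.75×3 + 0.15×1) = 3.694
Species F: 1 + 3.694 = 4.694
Species G: 1 + (0.29×3.694 + 0.71×2.94) = 4.15866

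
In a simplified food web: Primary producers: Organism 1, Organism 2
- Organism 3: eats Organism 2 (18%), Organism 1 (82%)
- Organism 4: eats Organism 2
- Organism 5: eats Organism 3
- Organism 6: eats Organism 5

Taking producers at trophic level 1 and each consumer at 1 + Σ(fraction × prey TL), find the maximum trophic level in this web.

4

Organism 3: 1 + (0.18×1 + 0.82×1) = 2
Organism 4: 1 + 1 = 2
Organism 5: 1 + 2 = 3
Organism 6: 1 + 3 = 4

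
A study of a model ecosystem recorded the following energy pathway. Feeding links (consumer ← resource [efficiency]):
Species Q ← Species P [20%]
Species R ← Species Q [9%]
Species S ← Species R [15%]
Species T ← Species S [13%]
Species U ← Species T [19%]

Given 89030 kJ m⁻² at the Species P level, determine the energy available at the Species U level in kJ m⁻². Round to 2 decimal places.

Species Q: 89030 × 0.2 = 17806 kJ m⁻²
Species R: 17806 × 0.09 = 1602.54 kJ m⁻²
Species S: 1602.54 × 0.15 = 240.381 kJ m⁻²
Species T: 240.381 × 0.13 = 31.24953 kJ m⁻²
Species U: 31.24953 × 0.19 = 5.9374107 kJ m⁻²

5.94 kJ m⁻²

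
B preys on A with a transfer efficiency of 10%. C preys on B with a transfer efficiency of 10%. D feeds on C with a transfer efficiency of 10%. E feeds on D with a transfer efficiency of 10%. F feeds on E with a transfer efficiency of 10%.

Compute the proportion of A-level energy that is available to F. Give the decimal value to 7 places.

0.0000100

Product of link efficiencies: 0.1 × 0.1 × 0.1 × 0.1 × 0.1 = 0.00001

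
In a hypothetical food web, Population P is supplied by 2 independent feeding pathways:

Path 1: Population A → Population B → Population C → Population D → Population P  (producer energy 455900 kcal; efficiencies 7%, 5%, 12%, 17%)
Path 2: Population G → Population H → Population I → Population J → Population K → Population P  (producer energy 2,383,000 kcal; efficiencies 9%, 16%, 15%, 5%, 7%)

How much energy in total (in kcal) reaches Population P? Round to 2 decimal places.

50.57 kcal

Path 1: 455900 × 0.07 × 0.05 × 0.12 × 0.17 = 32.55126 kcal
Path 2: 2383000 × 0.09 × 0.16 × 0.15 × 0.05 × 0.07 = 18.01548 kcal
Total at Population P: 32.55126 + 18.01548 = 50.56674 kcal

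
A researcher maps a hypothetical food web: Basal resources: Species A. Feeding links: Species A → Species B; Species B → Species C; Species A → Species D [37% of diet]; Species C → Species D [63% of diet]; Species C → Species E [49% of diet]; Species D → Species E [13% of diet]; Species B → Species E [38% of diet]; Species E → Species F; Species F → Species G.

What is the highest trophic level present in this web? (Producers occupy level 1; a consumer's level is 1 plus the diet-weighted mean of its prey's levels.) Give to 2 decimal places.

5.65

Species B: 1 + 1 = 2
Species C: 1 + 2 = 3
Species D: 1 + (0.37×1 + 0.63×3) = 3.26
Species E: 1 + (0.49×3 + 0.13×3.26 + 0.38×2) = 3.6538
Species F: 1 + 3.6538 = 4.6538
Species G: 1 + 4.6538 = 5.6538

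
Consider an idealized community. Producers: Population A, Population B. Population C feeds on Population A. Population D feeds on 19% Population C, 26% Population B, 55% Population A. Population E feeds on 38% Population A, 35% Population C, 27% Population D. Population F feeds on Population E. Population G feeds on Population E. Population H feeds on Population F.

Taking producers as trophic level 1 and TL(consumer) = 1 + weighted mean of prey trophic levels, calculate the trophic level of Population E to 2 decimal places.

2.67

Population C: 1 + 1 = 2
Population D: 1 + (0.19×2 + 0.26×1 + 0.55×1) = 2.19
Population E: 1 + (0.38×1 + 0.35×2 + 0.27×2.19) = 2.6713
Population F: 1 + 2.6713 = 3.6713
Population G: 1 + 2.6713 = 3.6713
Population H: 1 + 3.6713 = 4.6713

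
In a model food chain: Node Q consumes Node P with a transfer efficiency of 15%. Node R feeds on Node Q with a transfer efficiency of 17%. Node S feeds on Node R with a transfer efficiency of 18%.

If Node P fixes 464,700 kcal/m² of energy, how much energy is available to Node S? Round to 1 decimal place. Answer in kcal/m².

2133.0 kcal/m²

Node Q: 464700 × 0.15 = 69705 kcal/m²
Node R: 69705 × 0.17 = 11849.85 kcal/m²
Node S: 11849.85 × 0.18 = 2132.973 kcal/m²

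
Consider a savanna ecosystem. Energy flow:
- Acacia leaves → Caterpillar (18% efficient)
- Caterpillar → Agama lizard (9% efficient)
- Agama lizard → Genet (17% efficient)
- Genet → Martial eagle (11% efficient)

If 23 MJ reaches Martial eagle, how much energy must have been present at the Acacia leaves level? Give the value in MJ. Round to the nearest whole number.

75923 MJ

Cumulative transfer efficiency: 0.18 × 0.09 × 0.17 × 0.11 = 0.00030294
Acacia leaves energy = 23 / 0.00030294 = 75923 MJ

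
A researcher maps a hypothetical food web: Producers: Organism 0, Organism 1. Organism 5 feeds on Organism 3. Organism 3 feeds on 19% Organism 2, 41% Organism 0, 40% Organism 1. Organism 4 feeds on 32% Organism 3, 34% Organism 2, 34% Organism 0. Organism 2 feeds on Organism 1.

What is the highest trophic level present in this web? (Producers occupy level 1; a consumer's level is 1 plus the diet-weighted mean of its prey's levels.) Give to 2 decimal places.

3.19

Organism 2: 1 + 1 = 2
Organism 3: 1 + (0.19×2 + 0.41×1 + 0.4×1) = 2.19
Organism 4: 1 + (0.32×2.19 + 0.34×2 + 0.34×1) = 2.7208
Organism 5: 1 + 2.19 = 3.19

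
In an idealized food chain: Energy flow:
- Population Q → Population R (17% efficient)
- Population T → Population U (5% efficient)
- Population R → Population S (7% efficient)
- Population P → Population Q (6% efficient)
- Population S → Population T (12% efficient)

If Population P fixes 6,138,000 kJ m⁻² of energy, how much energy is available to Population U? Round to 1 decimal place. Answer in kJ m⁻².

26.3 kJ m⁻²

Population Q: 6138000 × 0.06 = 368280 kJ m⁻²
Population R: 368280 × 0.17 = 62607.6 kJ m⁻²
Population S: 62607.6 × 0.07 = 4382.532 kJ m⁻²
Population T: 4382.532 × 0.12 = 525.90384 kJ m⁻²
Population U: 525.90384 × 0.05 = 26.295192 kJ m⁻²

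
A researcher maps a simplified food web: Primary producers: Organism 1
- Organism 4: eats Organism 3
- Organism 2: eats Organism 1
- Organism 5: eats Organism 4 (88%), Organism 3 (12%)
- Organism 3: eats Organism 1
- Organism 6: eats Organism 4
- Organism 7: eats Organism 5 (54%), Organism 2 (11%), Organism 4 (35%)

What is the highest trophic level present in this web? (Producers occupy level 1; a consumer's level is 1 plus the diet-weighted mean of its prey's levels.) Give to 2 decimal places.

Organism 2: 1 + 1 = 2
Organism 3: 1 + 1 = 2
Organism 4: 1 + 2 = 3
Organism 5: 1 + (0.88×3 + 0.12×2) = 3.88
Organism 6: 1 + 3 = 4
Organism 7: 1 + (0.54×3.88 + 0.11×2 + 0.35×3) = 4.3652

4.37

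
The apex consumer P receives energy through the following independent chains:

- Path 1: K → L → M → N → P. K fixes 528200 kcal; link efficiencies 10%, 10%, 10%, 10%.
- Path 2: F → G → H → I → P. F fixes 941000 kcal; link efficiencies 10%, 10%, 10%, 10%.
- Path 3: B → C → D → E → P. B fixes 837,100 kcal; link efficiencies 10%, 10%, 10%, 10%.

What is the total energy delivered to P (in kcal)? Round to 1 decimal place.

230.6 kcal

Path 1: 528200 × 0.1 × 0.1 × 0.1 × 0.1 = 52.82 kcal
Path 2: 941000 × 0.1 × 0.1 × 0.1 × 0.1 = 94.1 kcal
Path 3: 837100 × 0.1 × 0.1 × 0.1 × 0.1 = 83.71 kcal
Total at P: 52.82 + 94.1 + 83.71 = 230.63 kcal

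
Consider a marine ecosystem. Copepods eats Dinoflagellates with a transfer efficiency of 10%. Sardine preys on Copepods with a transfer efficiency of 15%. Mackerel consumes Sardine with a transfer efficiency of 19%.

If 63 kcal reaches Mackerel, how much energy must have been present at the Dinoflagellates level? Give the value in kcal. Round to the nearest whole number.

Cumulative transfer efficiency: 0.1 × 0.15 × 0.19 = 0.00285
Dinoflagellates energy = 63 / 0.00285 = 22105 kcal

22105 kcal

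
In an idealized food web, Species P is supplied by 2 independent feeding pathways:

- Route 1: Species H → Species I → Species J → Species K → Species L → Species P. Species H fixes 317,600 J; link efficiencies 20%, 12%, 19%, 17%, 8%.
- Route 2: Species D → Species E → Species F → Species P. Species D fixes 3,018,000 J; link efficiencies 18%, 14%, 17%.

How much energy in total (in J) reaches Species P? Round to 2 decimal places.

12948.81 J

Route 1: 317600 × 0.2 × 0.12 × 0.19 × 0.17 × 0.08 = 19.6962816 J
Route 2: 3018000 × 0.18 × 0.14 × 0.17 = 12929.112 J
Total at Species P: 19.6962816 + 12929.112 = 12948.8082816 J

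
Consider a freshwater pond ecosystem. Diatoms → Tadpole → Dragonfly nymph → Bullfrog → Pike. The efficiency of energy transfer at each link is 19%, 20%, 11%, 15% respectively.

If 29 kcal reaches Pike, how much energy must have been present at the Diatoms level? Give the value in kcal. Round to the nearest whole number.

Cumulative transfer efficiency: 0.19 × 0.2 × 0.11 × 0.15 = 0.000627
Diatoms energy = 29 / 0.000627 = 46252 kcal

46252 kcal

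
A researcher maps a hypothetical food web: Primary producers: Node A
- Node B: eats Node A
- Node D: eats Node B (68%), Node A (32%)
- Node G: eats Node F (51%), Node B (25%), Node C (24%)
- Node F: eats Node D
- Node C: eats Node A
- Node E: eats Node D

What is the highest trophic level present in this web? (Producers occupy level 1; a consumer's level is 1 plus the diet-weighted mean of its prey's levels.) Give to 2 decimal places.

3.86

Node B: 1 + 1 = 2
Node C: 1 + 1 = 2
Node D: 1 + (0.68×2 + 0.32×1) = 2.68
Node E: 1 + 2.68 = 3.68
Node F: 1 + 2.68 = 3.68
Node G: 1 + (0.51×3.68 + 0.25×2 + 0.24×2) = 3.8568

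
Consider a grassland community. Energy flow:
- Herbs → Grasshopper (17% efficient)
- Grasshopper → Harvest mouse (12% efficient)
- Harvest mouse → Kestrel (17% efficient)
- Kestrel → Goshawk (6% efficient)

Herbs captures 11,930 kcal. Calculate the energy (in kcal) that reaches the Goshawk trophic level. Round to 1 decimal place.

2.5 kcal

Grasshopper: 11930 × 0.17 = 2028.1 kcal
Harvest mouse: 2028.1 × 0.12 = 243.372 kcal
Kestrel: 243.372 × 0.17 = 41.37324 kcal
Goshawk: 41.37324 × 0.06 = 2.4823944 kcal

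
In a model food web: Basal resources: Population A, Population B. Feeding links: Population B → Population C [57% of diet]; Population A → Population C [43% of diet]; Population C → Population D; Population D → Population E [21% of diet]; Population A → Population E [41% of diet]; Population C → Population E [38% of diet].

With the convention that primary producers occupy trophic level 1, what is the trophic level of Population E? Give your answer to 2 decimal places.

Population C: 1 + (0.57×1 + 0.43×1) = 2
Population D: 1 + 2 = 3
Population E: 1 + (0.21×3 + 0.41×1 + 0.38×2) = 2.8

2.80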